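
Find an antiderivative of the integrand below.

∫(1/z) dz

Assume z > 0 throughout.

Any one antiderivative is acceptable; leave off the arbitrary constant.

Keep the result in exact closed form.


Answer: log(z).


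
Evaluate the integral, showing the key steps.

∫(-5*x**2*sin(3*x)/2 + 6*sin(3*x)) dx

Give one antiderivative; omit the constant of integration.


Step 1. Rewrite: now ∫(-5*x**2*sin(3*x)/2) dx + ∫(6*sin(3*x)) dx.
Step 2. Evaluate the standard form: now -2*cos(3*x) + ∫(-5*x**2*sin(3*x)/2) dx.
Step 3. Integrate ∫(-5*x**2*sin(3*x)/2) dx by parts with u = x**2, dv = (-5*sin(3*x)/2) dx, so v = 5*cos(3*x)/6: now 5*x**2*cos(3*x)/6 - 2*cos(3*x) + ∫(-5*x*cos(3*x)/3) dx.
Step 4. Integrate ∫(-5*x*cos(3*x)/3) dx by parts with u = x, dv = (-5*cos(3*x)/3) dx, so v = -5*sin(3*x)/9: now 5*x**2*cos(3*x)/6 - 5*x*sin(3*x)/9 - 2*cos(3*x) + ∫(5*sin(3*x)/9) dx.
Step 5. Evaluate the standard form: now 5*x**2*cos(3*x)/6 - 5*x*sin(3*x)/9 - 59*cos(3*x)/27.
Answer: 5*x**2*cos(3*x)/6 - 5*x*sin(3*x)/9 - 59*cos(3*x)/27.


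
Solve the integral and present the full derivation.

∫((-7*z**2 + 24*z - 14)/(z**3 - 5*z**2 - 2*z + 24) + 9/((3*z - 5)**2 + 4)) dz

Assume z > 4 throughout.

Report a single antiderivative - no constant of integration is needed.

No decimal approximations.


Step 1. Rewrite: now ∫((-7*z**2 + 24*z - 14)/(z**3 - 5*z**2 - 2*z + 24)) dz + ∫(9/((3*z - 5)**2 + 4)) dz.
Step 2. Substitute u = 3*z - 5, turning ∫(9/((3*z - 5)**2 + 4)) dz into ∫(3/(u**2 + 4)) du: now ∫((-7*z**2 + 24*z - 14)/(z**3 - 5*z**2 - 2*z + 24)) dz + ∫(3/(u**2 + 4)) du.
Step 3. Evaluate the standard form: now 3*atan(u/2)/2 + ∫((-7*z**2 + 24*z - 14)/(z**3 - 5*z**2 - 2*z + 24)) dz.
Step 4. Substitute back u = 3*z - 5: now 3*atan(3*z/2 - 5/2)/2 + ∫((-7*z**2 + 24*z - 14)/(z**3 - 5*z**2 - 2*z + 24)) dz.
Step 5. Decompose ∫((-7*z**2 + 24*z - 14)/(z**3 - 5*z**2 - 2*z + 24)) dz by partial fractions, (-7*z**2 + 24*z - 14)/(z**3 - 5*z**2 - 2*z + 24) = -3/(z + 2) + 1/(z - 3) - 5/(z - 4): now 3*atan(3*z/2 - 5/2)/2 + ∫(-5/(z - 4)) dz + ∫(1/(z - 3)) dz + ∫(-3/(z + 2)) dz.
Step 6. Evaluate the standard form [assuming z > 3]: now log(z - 3) + 3*atan(3*z/2 - 5/2)/2 + ∫(-5/(z - 4)) dz + ∫(-3/(z + 2)) dz.
Step 7. Evaluate the standard form [assuming z > -2]: now log(z - 3) - 3*log(z + 2) + 3*atan(3*z/2 - 5/2)/2 + ∫(-5/(z - 4)) dz.
Step 8. Evaluate the standard form [assuming z > 4]: now -5*log(z - 4) + log(z - 3) - 3*log(z + 2) + 3*atan(3*z/2 - 5/2)/2.
Answer: -5*log(z - 4) + log(z - 3) - 3*log(z + 2) + 3*atan(3*z/2 - 5/2)/2.


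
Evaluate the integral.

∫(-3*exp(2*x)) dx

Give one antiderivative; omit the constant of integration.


Answer: -3*exp(2*x)/2.


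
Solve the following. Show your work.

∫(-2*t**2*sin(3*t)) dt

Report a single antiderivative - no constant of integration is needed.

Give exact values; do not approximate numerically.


Step 1. Integrate ∫(-2*t**2*sin(3*t)) dt by parts with u = t**2, dv = (-2*sin(3*t)) dt, so v = 2*cos(3*t)/3: now 2*t**2*cos(3*t)/3 + ∫(-4*t*cos(3*t)/3) dt.
Step 2. Integrate ∫(-4*t*cos(3*t)/3) dt by parts with u = t, dv = (-4*cos(3*t)/3) dt, so v = -4*sin(3*t)/9: now 2*t**2*cos(3*t)/3 - 4*t*sin(3*t)/9 + ∫(4*sin(3*t)/9) dt.
Step 3. Evaluate the standard form: now 2*t**2*cos(3*t)/3 - 4*t*sin(3*t)/9 - 4*cos(3*t)/27.
Answer: 2*t**2*cos(3*t)/3 - 4*t*sin(3*t)/9 - 4*cos(3*t)/27.


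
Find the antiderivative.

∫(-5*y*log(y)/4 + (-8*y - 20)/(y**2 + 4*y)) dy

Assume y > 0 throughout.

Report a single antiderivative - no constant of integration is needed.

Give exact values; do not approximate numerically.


Answer: -5*y**2*log(y)/8 + 5*y**2/16 - 5*log(y) - 3*log(y + 4).


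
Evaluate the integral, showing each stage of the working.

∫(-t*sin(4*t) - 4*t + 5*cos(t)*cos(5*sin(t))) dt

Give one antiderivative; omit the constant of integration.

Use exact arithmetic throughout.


Step 1. Rewrite: now ∫(-4*t) dt + ∫(-t*sin(4*t)) dt + ∫(5*cos(t)*cos(5*sin(t))) dt.
Step 2. Integrate ∫(-t*sin(4*t)) dt by parts with u = t, dv = (-sin(4*t)) dt, so v = cos(4*t)/4: now t*cos(4*t)/4 + ∫(-4*t) dt + ∫(5*cos(t)*cos(5*sin(t))) dt + ∫(-cos(4*t)/4) dt.
Step 3. Evaluate the standard form: now t*cos(4*t)/4 - sin(4*t)/16 + ∫(-4*t) dt + ∫(5*cos(t)*cos(5*sin(t))) dt.
Step 4. Substitute u = sin(t), turning ∫(5*cos(t)*cos(5*sin(t))) dt into ∫(5*cos(5*u)) du: now t*cos(4*t)/4 - sin(4*t)/16 + ∫(-4*t) dt + ∫(5*cos(5*u)) du.
Step 5. Evaluate the standard form: now t*cos(4*t)/4 - sin(4*t)/16 + sin(5*u) + ∫(-4*t) dt.
Step 6. Substitute back u = sin(t): now t*cos(4*t)/4 - sin(4*t)/16 + sin(5*sin(t)) + ∫(-4*t) dt.
Step 7. Evaluate the standard form: now -2*t**2 + t*cos(4*t)/4 - sin(4*t)/16 + sin(5*sin(t)).
Answer: -2*t**2 + t*cos(4*t)/4 - sin(4*t)/16 + sin(5*sin(t)).


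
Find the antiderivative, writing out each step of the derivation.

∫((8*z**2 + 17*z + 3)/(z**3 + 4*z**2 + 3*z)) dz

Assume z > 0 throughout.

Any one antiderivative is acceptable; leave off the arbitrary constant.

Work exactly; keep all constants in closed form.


Step 1. Decompose ∫((8*z**2 + 17*z + 3)/(z**3 + 4*z**2 + 3*z)) dz by partial fractions, (8*z**2 + 17*z + 3)/(z**3 + 4*z**2 + 3*z) = 4/(z + 3) + 3/(z + 1) + 1/z: now ∫(1/z) dz + ∫(3/(z + 1)) dz + ∫(4/(z + 3)) dz.
Step 2. Evaluate the standard form [assuming z > -3]: now 4*log(z + 3) + ∫(1/z) dz + ∫(3/(z + 1)) dz.
Step 3. Evaluate the standard form [assuming z > -1]: now 3*log(z + 1) + 4*log(z + 3) + ∫(1/z) dz.
Step 4. Evaluate the standard form [assuming z > 0]: now log(z) + 3*log(z + 1) + 4*log(z + 3).
Answer: log(z) + 3*log(z + 1) + 4*log(z + 3).


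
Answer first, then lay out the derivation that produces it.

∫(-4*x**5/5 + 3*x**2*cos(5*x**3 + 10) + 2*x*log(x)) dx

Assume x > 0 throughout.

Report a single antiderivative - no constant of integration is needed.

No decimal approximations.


The answer is -2*x**6/15 + x**2*log(x) - x**2/2 + sin(5*x**3 + 10)/5.
Step 1. Rewrite: now ∫(-4*x**5/5) dx + ∫(2*x*log(x)) dx + ∫(3*x**2*cos(5*x**3 + 10)) dx.
Step 2. Substitute u = x**3 + 2, turning ∫(3*x**2*cos(5*x**3 + 10)) dx into ∫(cos(5*u)) du: now ∫(-4*x**5/5) dx + ∫(2*x*log(x)) dx + ∫(cos(5*u)) du.
Step 3. Evaluate the standard form: now sin(5*u)/5 + ∫(-4*x**5/5) dx + ∫(2*x*log(x)) dx.
Step 4. Substitute back u = x**3 + 2: now sin(5*x**3 + 10)/5 + ∫(-4*x**5/5) dx + ∫(2*x*log(x)) dx.
Step 5. Evaluate the standard form: now -2*x**6/15 + sin(5*x**3 + 10)/5 + ∫(2*x*log(x)) dx.
Step 6. Integrate ∫(2*x*log(x)) dx by parts with u = log(x), dv = (2*x) dx, so v = x**2 [assuming x > 0]: now -2*x**6/15 + x**2*log(x) + sin(5*x**3 + 10)/5 + ∫(-x) dx.
Step 7. Evaluate the standard form: now -2*x**6/15 + x**2*log(x) - x**2/2 + sin(5*x**3 + 10)/5.
Answer: -2*x**6/15 + x**2*log(x) - x**2/2 + sin(5*x**3 + 10)/5.


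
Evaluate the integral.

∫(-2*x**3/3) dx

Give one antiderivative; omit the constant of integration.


Answer: -x**4/6.


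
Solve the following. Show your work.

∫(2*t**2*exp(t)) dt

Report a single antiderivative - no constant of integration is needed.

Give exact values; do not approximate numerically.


Step 1. Integrate ∫(2*t**2*exp(t)) dt by parts with u = t**2, dv = (2*exp(t)) dt, so v = 2*exp(t): now 2*t**2*exp(t) + ∫(-4*t*exp(t)) dt.
Step 2. Integrate ∫(-4*t*exp(t)) dt by parts with u = t, dv = (-4*exp(t)) dt, so v = -4*exp(t): now 2*t**2*exp(t) - 4*t*exp(t) + ∫(4*exp(t)) dt.
Step 3. Evaluate the standard form: now 2*t**2*exp(t) - 4*t*exp(t) + 4*exp(t).
Answer: 2*t**2*exp(t) - 4*t*exp(t) + 4*exp(t).


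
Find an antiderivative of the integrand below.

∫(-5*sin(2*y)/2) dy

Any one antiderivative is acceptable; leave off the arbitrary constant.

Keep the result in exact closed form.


Answer: 5*cos(2*y)/4.


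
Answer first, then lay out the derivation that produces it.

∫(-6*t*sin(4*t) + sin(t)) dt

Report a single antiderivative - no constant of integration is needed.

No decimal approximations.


The answer is 3*t*cos(4*t)/2 - 3*sin(4*t)/8 - cos(t).
Step 1. Rewrite: now ∫(-6*t*sin(4*t)) dt + ∫(sin(t)) dt.
Step 2. Integrate ∫(-6*t*sin(4*t)) dt by parts with u = t, dv = (-6*sin(4*t)) dt, so v = 3*cos(4*t)/2: now 3*t*cos(4*t)/2 + ∫(sin(t)) dt + ∫(-3*cos(4*t)/2) dt.
Step 3. Evaluate the standard form: now 3*t*cos(4*t)/2 - 3*sin(4*t)/8 + ∫(sin(t)) dt.
Step 4. Evaluate the standard form: now 3*t*cos(4*t)/2 - 3*sin(4*t)/8 - cos(t).
Answer: 3*t*cos(4*t)/2 - 3*sin(4*t)/8 - cos(t).


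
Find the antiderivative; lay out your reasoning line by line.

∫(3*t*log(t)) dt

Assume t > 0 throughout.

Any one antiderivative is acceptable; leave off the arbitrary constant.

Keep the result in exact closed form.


Step 1. Integrate ∫(3*t*log(t)) dt by parts with u = log(t), dv = (3*t) dt, so v = 3*t**2/2 [assuming t > 0]: now 3*t**2*log(t)/2 + ∫(-3*t/2) dt.
Step 2. Evaluate the standard form: now 3*t**2*log(t)/2 - 3*t**2/4.
Answer: 3*t**2*log(t)/2 - 3*t**2/4.


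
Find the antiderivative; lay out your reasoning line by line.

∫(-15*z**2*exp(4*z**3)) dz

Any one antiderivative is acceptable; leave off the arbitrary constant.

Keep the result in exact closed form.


Step 1. Substitute u = z**3, turning ∫(-15*z**2*exp(4*z**3)) dz into ∫(-5*exp(4*u)) du: now ∫(-5*exp(4*u)) du.
Step 2. Evaluate the standard form: now -5*exp(4*u)/4.
Step 3. Substitute back u = z**3: now -5*exp(4*z**3)/4.
Answer: -5*exp(4*z**3)/4.


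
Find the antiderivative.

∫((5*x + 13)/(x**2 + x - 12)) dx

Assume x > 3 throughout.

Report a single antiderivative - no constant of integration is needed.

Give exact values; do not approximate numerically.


Answer: 4*log(x - 3) + log(x + 4).


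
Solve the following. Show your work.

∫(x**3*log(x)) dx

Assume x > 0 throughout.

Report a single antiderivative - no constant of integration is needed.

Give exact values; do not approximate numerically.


Step 1. Integrate ∫(x**3*log(x)) dx by parts with u = log(x), dv = (x**3) dx, so v = x**4/4 [assuming x > 0]: now x**4*log(x)/4 + ∫(-x**3/4) dx.
Step 2. Evaluate the standard form: now x**4*log(x)/4 - x**4/16.
Answer: x**4*log(x)/4 - x**4/16.


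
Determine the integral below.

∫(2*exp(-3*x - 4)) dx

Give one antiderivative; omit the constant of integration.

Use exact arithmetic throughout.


Answer: -2*exp(-3*x - 4)/3.


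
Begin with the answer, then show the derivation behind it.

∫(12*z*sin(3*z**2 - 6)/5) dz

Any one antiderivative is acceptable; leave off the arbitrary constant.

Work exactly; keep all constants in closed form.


The answer is -2*cos(3*z**2 - 6)/5.
Step 1. Substitute u = z**2 - 2, turning ∫(12*z*sin(3*z**2 - 6)/5) dz into ∫(6*sin(3*u)/5) du: now ∫(6*sin(3*u)/5) du.
Step 2. Evaluate the standard form: now -2*cos(3*u)/5.
Step 3. Substitute back u = z**2 - 2: now -2*cos(3*z**2 - 6)/5.
Answer: -2*cos(3*z**2 - 6)/5.


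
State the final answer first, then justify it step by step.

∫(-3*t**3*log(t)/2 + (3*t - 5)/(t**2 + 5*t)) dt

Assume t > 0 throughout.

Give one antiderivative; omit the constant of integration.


The answer is -3*t**4*log(t)/8 + 3*t**4/32 - log(t) + 4*log(t + 5).
Step 1. Rewrite: now ∫(-3*t**3*log(t)/2) dt + ∫((3*t - 5)/(t**2 + 5*t)) dt.
Step 2. Integrate ∫(-3*t**3*log(t)/2) dt by parts with u = log(t), dv = (-3*t**3/2) dt, so v = -3*t**4/8 [assuming t > 0]: now -3*t**4*log(t)/8 + ∫(3*t**3/8) dt + ∫((3*t - 5)/(t**2 + 5*t)) dt.
Step 3. Evaluate the standard form: now -3*t**4*log(t)/8 + 3*t**4/32 + ∫((3*t - 5)/(t**2 + 5*t)) dt.
Step 4. Decompose ∫((3*t - 5)/(t**2 + 5*t)) dt by partial fractions, (3*t - 5)/(t**2 + 5*t) = 4/(t + 5) - 1/t: now -3*t**4*log(t)/8 + 3*t**4/32 + ∫(-1/t) dt + ∫(4/(t + 5)) dt.
Step 5. Evaluate the standard form [assuming t > -5]: now -3*t**4*log(t)/8 + 3*t**4/32 + 4*log(t + 5) + ∫(-1/t) dt.
Step 6. Evaluate the standard form [assuming t > 0]: now -3*t**4*log(t)/8 + 3*t**4/32 - log(t) + 4*log(t + 5).
Answer: -3*t**4*log(t)/8 + 3*t**4/32 - log(t) + 4*log(t + 5).


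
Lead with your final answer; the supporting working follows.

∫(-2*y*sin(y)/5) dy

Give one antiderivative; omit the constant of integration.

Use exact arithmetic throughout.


The answer is 2*y*cos(y)/5 - 2*sin(y)/5.
Step 1. Integrate ∫(-2*y*sin(y)/5) dy by parts with u = y, dv = (-2*sin(y)/5) dy, so v = 2*cos(y)/5: now 2*y*cos(y)/5 + ∫(-2*cos(y)/5) dy.
Step 2. Evaluate the standard form: now 2*y*cos(y)/5 - 2*sin(y)/5.
Answer: 2*y*cos(y)/5 - 2*sin(y)/5.


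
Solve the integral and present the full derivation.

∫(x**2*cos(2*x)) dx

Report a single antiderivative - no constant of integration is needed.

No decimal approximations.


Step 1. Integrate ∫(x**2*cos(2*x)) dx by parts with u = x**2, dv = (cos(2*x)) dx, so v = sin(2*x)/2: now x**2*sin(2*x)/2 + ∫(-x*sin(2*x)) dx.
Step 2. Integrate ∫(-x*sin(2*x)) dx by parts with u = x, dv = (-sin(2*x)) dx, so v = cos(2*x)/2: now x**2*sin(2*x)/2 + x*cos(2*x)/2 + ∫(-cos(2*x)/2) dx.
Step 3. Evaluate the standard form: now x**2*sin(2*x)/2 + x*cos(2*x)/2 - sin(2*x)/4.
Answer: x**2*sin(2*x)/2 + x*cos(2*x)/2 - sin(2*x)/4.


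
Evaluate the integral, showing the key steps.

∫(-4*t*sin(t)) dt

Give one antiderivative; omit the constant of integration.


Step 1. Integrate ∫(-4*t*sin(t)) dt by parts with u = t, dv = (-4*sin(t)) dt, so v = 4*cos(t): now 4*t*cos(t) + ∫(-4*cos(t)) dt.
Step 2. Evaluate the standard form: now 4*t*cos(t) - 4*sin(t).
Answer: 4*t*cos(t) - 4*sin(t).


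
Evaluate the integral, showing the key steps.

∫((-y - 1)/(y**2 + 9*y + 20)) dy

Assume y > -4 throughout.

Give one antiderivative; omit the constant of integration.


Step 1. Decompose ∫((-y - 1)/(y**2 + 9*y + 20)) dy by partial fractions, (-y - 1)/(y**2 + 9*y + 20) = -4/(y + 5) + 3/(y + 4): now ∫(3/(y + 4)) dy + ∫(-4/(y + 5)) dy.
Step 2. Evaluate the standard form [assuming y > -5]: now -4*log(y + 5) + ∫(3/(y + 4)) dy.
Step 3. Evaluate the standard form [assuming y > -4]: now 3*log(y + 4) - 4*log(y + 5).
Answer: 3*log(y + 4) - 4*log(y + 5).


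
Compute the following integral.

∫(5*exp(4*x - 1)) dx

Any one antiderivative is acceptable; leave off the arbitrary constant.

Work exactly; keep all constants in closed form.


Answer: 5*exp(4*x - 1)/4.


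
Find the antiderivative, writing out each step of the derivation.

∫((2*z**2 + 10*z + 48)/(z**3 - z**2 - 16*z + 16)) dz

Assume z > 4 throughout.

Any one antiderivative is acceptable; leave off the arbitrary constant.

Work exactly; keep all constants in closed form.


Step 1. Decompose ∫((2*z**2 + 10*z + 48)/(z**3 - z**2 - 16*z + 16)) dz by partial fractions, (2*z**2 + 10*z + 48)/(z**3 - z**2 - 16*z + 16) = 1/(z + 4) - 4/(z - 1) + 5/(z - 4): now ∫(5/(z - 4)) dz + ∫(-4/(z - 1)) dz + ∫(1/(z + 4)) dz.
Step 2. Evaluate the standard form [assuming z > -4]: now log(z + 4) + ∫(5/(z - 4)) dz + ∫(-4/(z - 1)) dz.
Step 3. Evaluate the standard form [assuming z > 1]: now -4*log(z - 1) + log(z + 4) + ∫(5/(z - 4)) dz.
Step 4. Evaluate the standard form [assuming z > 4]: now 5*log(z - 4) - 4*log(z - 1) + log(z + 4).
Answer: 5*log(z - 4) - 4*log(z - 1) + log(z + 4).


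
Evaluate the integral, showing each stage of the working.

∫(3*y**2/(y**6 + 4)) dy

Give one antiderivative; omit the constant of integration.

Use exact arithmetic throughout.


Step 1. Substitute u = y**3, turning ∫(3*y**2/(y**6 + 4)) dy into ∫(1/(u**2 + 4)) du: now ∫(1/(u**2 + 4)) du.
Step 2. Evaluate the standard form: now atan(u/2)/2.
Step 3. Substitute back u = y**3: now atan(y**3/2)/2.
Answer: atan(y**3/2)/2.


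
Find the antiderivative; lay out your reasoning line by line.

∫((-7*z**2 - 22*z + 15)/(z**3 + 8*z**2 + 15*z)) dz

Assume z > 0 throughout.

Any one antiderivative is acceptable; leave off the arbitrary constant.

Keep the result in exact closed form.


Step 1. Decompose ∫((-7*z**2 - 22*z + 15)/(z**3 + 8*z**2 + 15*z)) dz by partial fractions, (-7*z**2 - 22*z + 15)/(z**3 + 8*z**2 + 15*z) = -5/(z + 5) - 3/(z + 3) + 1/z: now ∫(1/z) dz + ∫(-3/(z + 3)) dz + ∫(-5/(z + 5)) dz.
Step 2. Evaluate the standard form [assuming z > -5]: now -5*log(z + 5) + ∫(1/z) dz + ∫(-3/(z + 3)) dz.
Step 3. Evaluate the standard form [assuming z > 0]: now log(z) - 5*log(z + 5) + ∫(-3/(z + 3)) dz.
Step 4. Evaluate the standard form [assuming z > -3]: now log(z) - 3*log(z + 3) - 5*log(z + 5).
Answer: log(z) - 3*log(z + 3) - 5*log(z + 5).


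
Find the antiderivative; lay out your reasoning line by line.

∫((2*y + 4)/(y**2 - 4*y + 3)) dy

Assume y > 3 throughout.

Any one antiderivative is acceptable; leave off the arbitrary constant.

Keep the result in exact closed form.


Step 1. Decompose ∫((2*y + 4)/(y**2 - 4*y + 3)) dy by partial fractions, (2*y + 4)/(y**2 - 4*y + 3) = -3/(y - 1) + 5/(y - 3): now ∫(5/(y - 3)) dy + ∫(-3/(y - 1)) dy.
Step 2. Evaluate the standard form [assuming y > 3]: now 5*log(y - 3) + ∫(-3/(y - 1)) dy.
Step 3. Evaluate the standard form [assuming y > 1]: now 5*log(y - 3) - 3*log(y - 1).
Answer: 5*log(y - 3) - 3*log(y - 1).


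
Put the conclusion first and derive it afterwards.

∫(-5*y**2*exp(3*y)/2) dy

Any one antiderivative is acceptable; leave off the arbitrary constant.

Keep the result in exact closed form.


The answer is -5*y**2*exp(3*y)/6 + 5*y*exp(3*y)/9 - 5*exp(3*y)/27.
Step 1. Integrate ∫(-5*y**2*exp(3*y)/2) dy by parts with u = y**2, dv = (-5*exp(3*y)/2) dy, so v = -5*exp(3*y)/6: now -5*y**2*exp(3*y)/6 + ∫(5*y*exp(3*y)/3) dy.
Step 2. Integrate ∫(5*y*exp(3*y)/3) dy by parts with u = y, dv = (5*exp(3*y)/3) dy, so v = 5*exp(3*y)/9: now -5*y**2*exp(3*y)/6 + 5*y*exp(3*y)/9 + ∫(-5*exp(3*y)/9) dy.
Step 3. Evaluate the standard form: now -5*y**2*exp(3*y)/6 + 5*y*exp(3*y)/9 - 5*exp(3*y)/27.
Answer: -5*y**2*exp(3*y)/6 + 5*y*exp(3*y)/9 - 5*exp(3*y)/27.


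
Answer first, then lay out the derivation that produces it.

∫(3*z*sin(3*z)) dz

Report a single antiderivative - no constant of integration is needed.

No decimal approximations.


The answer is -z*cos(3*z) + sin(3*z)/3.
Step 1. Integrate ∫(3*z*sin(3*z)) dz by parts with u = z, dv = (3*sin(3*z)) dz, so v = -cos(3*z): now -z*cos(3*z) + ∫(cos(3*z)) dz.
Step 2. Evaluate the standard form: now -z*cos(3*z) + sin(3*z)/3.
Answer: -z*cos(3*z) + sin(3*z)/3.


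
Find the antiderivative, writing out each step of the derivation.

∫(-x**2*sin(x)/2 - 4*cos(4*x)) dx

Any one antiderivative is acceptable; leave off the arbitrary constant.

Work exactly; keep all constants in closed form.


Step 1. Rewrite: now ∫(-x**2*sin(x)/2) dx + ∫(-4*cos(4*x)) dx.
Step 2. Integrate ∫(-x**2*sin(x)/2) dx by parts with u = x**2, dv = (-sin(x)/2) dx, so v = cos(x)/2: now x**2*cos(x)/2 + ∫(-x*cos(x)) dx + ∫(-4*cos(4*x)) dx.
Step 3. Integrate ∫(-x*cos(x)) dx by parts with u = x, dv = (-cos(x)) dx, so v = -sin(x): now x**2*cos(x)/2 - x*sin(x) + ∫(sin(x)) dx + ∫(-4*cos(4*x)) dx.
Step 4. Evaluate the standard form: now x**2*cos(x)/2 - x*sin(x) - cos(x) + ∫(-4*cos(4*x)) dx.
Step 5. Evaluate the standard form: now x**2*cos(x)/2 - x*sin(x) - sin(4*x) - cos(x).
Answer: x**2*cos(x)/2 - x*sin(x) - sin(4*x) - cos(x).


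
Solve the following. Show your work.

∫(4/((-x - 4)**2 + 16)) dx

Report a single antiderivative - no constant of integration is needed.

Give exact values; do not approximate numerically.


Step 1. Substitute u = -x - 4, turning ∫(4/((-x - 4)**2 + 16)) dx into ∫(-4/(u**2 + 16)) du: now ∫(-4/(u**2 + 16)) du.
Step 2. Evaluate the standard form: now -atan(u/4).
Step 3. Substitute back u = -x - 4: now atan(x/4 + 1).
Answer: atan(x/4 + 1).


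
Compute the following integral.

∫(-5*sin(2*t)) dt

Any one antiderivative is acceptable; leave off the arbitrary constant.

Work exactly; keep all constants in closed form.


Answer: 5*cos(2*t)/2.


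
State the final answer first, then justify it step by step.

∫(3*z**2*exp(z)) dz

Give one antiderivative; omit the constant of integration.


The answer is 3*z**2*exp(z) - 6*z*exp(z) + 6*exp(z).
Step 1. Integrate ∫(3*z**2*exp(z)) dz by parts with u = z**2, dv = (3*exp(z)) dz, so v = 3*exp(z): now 3*z**2*exp(z) + ∫(-6*z*exp(z)) dz.
Step 2. Integrate ∫(-6*z*exp(z)) dz by parts with u = z, dv = (-6*exp(z)) dz, so v = -6*exp(z): now 3*z**2*exp(z) - 6*z*exp(z) + ∫(6*exp(z)) dz.
Step 3. Evaluate the standard form: now 3*z**2*exp(z) - 6*z*exp(z) + 6*exp(z).
Answer: 3*z**2*exp(z) - 6*z*exp(z) + 6*exp(z).


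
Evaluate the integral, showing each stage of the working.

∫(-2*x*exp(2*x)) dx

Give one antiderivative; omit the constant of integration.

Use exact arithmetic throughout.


Step 1. Integrate ∫(-2*x*exp(2*x)) dx by parts with u = x, dv = (-2*exp(2*x)) dx, so v = -exp(2*x): now -x*exp(2*x) + ∫(exp(2*x)) dx.
Step 2. Evaluate the standard form: now -x*exp(2*x) + exp(2*x)/2.
Answer: -x*exp(2*x) + exp(2*x)/2.


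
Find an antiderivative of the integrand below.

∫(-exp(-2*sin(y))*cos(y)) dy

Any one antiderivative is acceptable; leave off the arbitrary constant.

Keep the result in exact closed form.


Answer: exp(-2*sin(y))/2.


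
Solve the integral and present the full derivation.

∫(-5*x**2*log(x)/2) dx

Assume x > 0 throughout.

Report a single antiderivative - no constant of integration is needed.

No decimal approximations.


Step 1. Integrate ∫(-5*x**2*log(x)/2) dx by parts with u = log(x), dv = (-5*x**2/2) dx, so v = -5*x**3/6 [assuming x > 0]: now -5*x**3*log(x)/6 + ∫(5*x**2/6) dx.
Step 2. Evaluate the standard form: now -5*x**3*log(x)/6 + 5*x**3/18.
Answer: -5*x**3*log(x)/6 + 5*x**3/18.


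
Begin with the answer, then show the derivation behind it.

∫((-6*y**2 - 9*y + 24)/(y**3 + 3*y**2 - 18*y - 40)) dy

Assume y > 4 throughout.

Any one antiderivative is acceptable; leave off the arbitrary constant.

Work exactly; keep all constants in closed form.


The answer is -2*log(y - 4) - log(y + 2) - 3*log(y + 5).
Step 1. Decompose ∫((-6*y**2 - 9*y + 24)/(y**3 + 3*y**2 - 18*y - 40)) dy by partial fractions, (-6*y**2 - 9*y + 24)/(y**3 + 3*y**2 - 18*y - 40) = -3/(y + 5) - 1/(y + 2) - 2/(y - 4): now ∫(-2/(y - 4)) dy + ∫(-1/(y + 2)) dy + ∫(-3/(y + 5)) dy.
Step 2. Evaluate the standard form [assuming y > -5]: now -3*log(y + 5) + ∫(-2/(y - 4)) dy + ∫(-1/(y + 2)) dy.
Step 3. Evaluate the standard form [assuming y > 4]: now -2*log(y - 4) - 3*log(y + 5) + ∫(-1/(y + 2)) dy.
Step 4. Evaluate the standard form [assuming y > -2]: now -2*log(y - 4) - log(y + 2) - 3*log(y + 5).
Answer: -2*log(y - 4) - log(y + 2) - 3*log(y + 5).


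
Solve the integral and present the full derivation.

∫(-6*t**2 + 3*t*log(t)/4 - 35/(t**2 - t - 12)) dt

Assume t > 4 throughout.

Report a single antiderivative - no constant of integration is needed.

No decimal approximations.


Step 1. Rewrite: now ∫(-6*t**2) dt + ∫(3*t*log(t)/4) dt + ∫(-35/(t**2 - t - 12)) dt.
Step 2. Evaluate the standard form: now -2*t**3 + ∫(3*t*log(t)/4) dt + ∫(-35/(t**2 - t - 12)) dt.
Step 3. Decompose ∫(-35/(t**2 - t - 12)) dt by partial fractions, -35/(t**2 - t - 12) = 5/(t + 3) - 5/(t - 4): now -2*t**3 + ∫(3*t*log(t)/4) dt + ∫(-5/(t - 4)) dt + ∫(5/(t + 3)) dt.
Step 4. Evaluate the standard form [assuming t > -3]: now -2*t**3 + 5*log(t + 3) + ∫(3*t*log(t)/4) dt + ∫(-5/(t - 4)) dt.
Step 5. Evaluate the standard form [assuming t > 4]: now -2*t**3 - 5*log(t - 4) + 5*log(t + 3) + ∫(3*t*log(t)/4) dt.
Step 6. Integrate ∫(3*t*log(t)/4) dt by parts with u = log(t), dv = (3*t/4) dt, so v = 3*t**2/8 [assuming t > 0]: now -2*t**3 + 3*t**2*log(t)/8 - 5*log(t - 4) + 5*log(t + 3) + ∫(-3*t/8) dt.
Step 7. Evaluate the standard form: now -2*t**3 + 3*t**2*log(t)/8 - 3*t**2/16 - 5*log(t - 4) + 5*log(t + 3).
Answer: -2*t**3 + 3*t**2*log(t)/8 - 3*t**2/16 - 5*log(t - 4) + 5*log(t + 3).


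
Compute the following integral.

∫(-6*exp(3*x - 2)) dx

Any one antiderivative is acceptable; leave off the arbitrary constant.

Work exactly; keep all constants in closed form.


Answer: -2*exp(3*x - 2).


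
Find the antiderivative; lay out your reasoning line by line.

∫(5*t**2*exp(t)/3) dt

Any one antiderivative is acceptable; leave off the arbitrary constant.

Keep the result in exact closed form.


Step 1. Integrate ∫(5*t**2*exp(t)/3) dt by parts with u = t**2, dv = (5*exp(t)/3) dt, so v = 5*exp(t)/3: now 5*t**2*exp(t)/3 + ∫(-10*t*exp(t)/3) dt.
Step 2. Integrate ∫(-10*t*exp(t)/3) dt by parts with u = t, dv = (-10*exp(t)/3) dt, so v = -10*exp(t)/3: now 5*t**2*exp(t)/3 - 10*t*exp(t)/3 + ∫(10*exp(t)/3) dt.
Step 3. Evaluate the standard form: now 5*t**2*exp(t)/3 - 10*t*exp(t)/3 + 10*exp(t)/3.
Answer: 5*t**2*exp(t)/3 - 10*t*exp(t)/3 + 10*exp(t)/3.


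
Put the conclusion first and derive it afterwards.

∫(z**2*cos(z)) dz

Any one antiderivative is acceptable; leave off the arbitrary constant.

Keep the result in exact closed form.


The answer is z**2*sin(z) + 2*z*cos(z) - 2*sin(z).
Step 1. Integrate ∫(z**2*cos(z)) dz by parts with u = z**2, dv = (cos(z)) dz, so v = sin(z): now z**2*sin(z) + ∫(-2*z*sin(z)) dz.
Step 2. Integrate ∫(-2*z*sin(z)) dz by parts with u = z, dv = (-2*sin(z)) dz, so v = 2*cos(z): now z**2*sin(z) + 2*z*cos(z) + ∫(-2*cos(z)) dz.
Step 3. Evaluate the standard form: now z**2*sin(z) + 2*z*cos(z) - 2*sin(z).
Answer: z**2*sin(z) + 2*z*cos(z) - 2*sin(z).


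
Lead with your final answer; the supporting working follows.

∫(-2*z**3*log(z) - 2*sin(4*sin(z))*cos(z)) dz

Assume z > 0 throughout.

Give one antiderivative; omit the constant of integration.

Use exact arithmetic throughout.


The answer is -z**4*log(z)/2 + z**4/8 + cos(4*sin(z))/2.
Step 1. Rewrite: now ∫(-2*z**3*log(z)) dz + ∫(-2*sin(4*sin(z))*cos(z)) dz.
Step 2. Substitute u = sin(z), turning ∫(-2*sin(4*sin(z))*cos(z)) dz into ∫(-2*sin(4*u)) du: now ∫(-2*z**3*log(z)) dz + ∫(-2*sin(4*u)) du.
Step 3. Evaluate the standard form: now cos(4*u)/2 + ∫(-2*z**3*log(z)) dz.
Step 4. Substitute back u = sin(z): now cos(4*sin(z))/2 + ∫(-2*z**3*log(z)) dz.
Step 5. Integrate ∫(-2*z**3*log(z)) dz by parts with u = log(z), dv = (-2*z**3) dz, so v = -z**4/2 [assuming z > 0]: now -z**4*log(z)/2 + cos(4*sin(z))/2 + ∫(z**3/2) dz.
Step 6. Evaluate the standard form: now -z**4*log(z)/2 + z**4/8 + cos(4*sin(z))/2.
Answer: -z**4*log(z)/2 + z**4/8 + cos(4*sin(z))/2.


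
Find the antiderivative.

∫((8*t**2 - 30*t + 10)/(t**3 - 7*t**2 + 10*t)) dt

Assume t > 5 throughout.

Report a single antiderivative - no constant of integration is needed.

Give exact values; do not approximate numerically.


Answer: log(t) + 4*log(t - 5) + 3*log(t - 2).


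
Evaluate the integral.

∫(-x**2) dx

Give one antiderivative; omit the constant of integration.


Answer: -x**3/3.


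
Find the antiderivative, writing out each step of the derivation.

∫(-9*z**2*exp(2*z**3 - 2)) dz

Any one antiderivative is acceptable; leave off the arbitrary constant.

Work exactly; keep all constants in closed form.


Step 1. Substitute u = z**3 - 1, turning ∫(-9*z**2*exp(2*z**3 - 2)) dz into ∫(-3*exp(2*u)) du: now ∫(-3*exp(2*u)) du.
Step 2. Evaluate the standard form: now -3*exp(2*u)/2.
Step 3. Substitute back u = z**3 - 1: now -3*exp(2*z**3 - 2)/2.
Answer: -3*exp(2*z**3 - 2)/2.


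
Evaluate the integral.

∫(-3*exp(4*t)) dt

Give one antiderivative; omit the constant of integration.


Answer: -3*exp(4*t)/4.


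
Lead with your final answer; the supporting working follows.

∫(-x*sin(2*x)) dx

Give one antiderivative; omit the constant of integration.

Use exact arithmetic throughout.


The answer is x*cos(2*x)/2 - sin(2*x)/4.
Step 1. Integrate ∫(-x*sin(2*x)) dx by parts with u = x, dv = (-sin(2*x)) dx, so v = cos(2*x)/2: now x*cos(2*x)/2 + ∫(-cos(2*x)/2) dx.
Step 2. Evaluate the standard form: now x*cos(2*x)/2 - sin(2*x)/4.
Answer: x*cos(2*x)/2 - sin(2*x)/4.


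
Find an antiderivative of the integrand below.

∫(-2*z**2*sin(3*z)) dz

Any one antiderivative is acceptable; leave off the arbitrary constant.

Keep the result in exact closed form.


Answer: 2*z**2*cos(3*z)/3 - 4*z*sin(3*z)/9 - 4*cos(3*z)/27.


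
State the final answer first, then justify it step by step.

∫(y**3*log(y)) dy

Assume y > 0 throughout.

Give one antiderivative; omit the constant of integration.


The answer is y**4*log(y)/4 - y**4/16.
Step 1. Integrate ∫(y**3*log(y)) dy by parts with u = log(y), dv = (y**3) dy, so v = y**4/4 [assuming y > 0]: now y**4*log(y)/4 + ∫(-y**3/4) dy.
Step 2. Evaluate the standard form: now y**4*log(y)/4 - y**4/16.
Answer: y**4*log(y)/4 - y**4/16.


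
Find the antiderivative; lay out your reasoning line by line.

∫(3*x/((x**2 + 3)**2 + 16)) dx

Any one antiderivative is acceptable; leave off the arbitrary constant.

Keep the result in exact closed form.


Step 1. Substitute u = x**2 + 3, turning ∫(3*x/((x**2 + 3)**2 + 16)) dx into ∫(3/(2*(u**2 + 16))) du: now ∫(3/(2*(u**2 + 16))) du.
Step 2. Evaluate the standard form: now 3*atan(u/4)/8.
Step 3. Substitute back u = x**2 + 3: now 3*atan(x**2/4 + 3/4)/8.
Answer: 3*atan(x**2/4 + 3/4)/8.


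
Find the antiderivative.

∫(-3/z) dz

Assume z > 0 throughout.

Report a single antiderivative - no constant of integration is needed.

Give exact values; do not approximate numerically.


Answer: -3*log(z).


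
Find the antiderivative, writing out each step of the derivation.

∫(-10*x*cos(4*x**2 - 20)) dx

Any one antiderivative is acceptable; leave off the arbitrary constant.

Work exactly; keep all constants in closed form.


Step 1. Substitute u = x**2 - 5, turning ∫(-10*x*cos(4*x**2 - 20)) dx into ∫(-5*cos(4*u)) du: now ∫(-5*cos(4*u)) du.
Step 2. Evaluate the standard form: now -5*sin(4*u)/4.
Step 3. Substitute back u = x**2 - 5: now -5*sin(4*x**2 - 20)/4.
Answer: -5*sin(4*x**2 - 20)/4.


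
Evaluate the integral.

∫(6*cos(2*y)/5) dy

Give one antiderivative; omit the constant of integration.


Answer: 3*sin(2*y)/5.


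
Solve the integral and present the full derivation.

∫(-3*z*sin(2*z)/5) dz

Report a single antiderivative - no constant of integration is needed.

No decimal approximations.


Step 1. Integrate ∫(-3*z*sin(2*z)/5) dz by parts with u = z, dv = (-3*sin(2*z)/5) dz, so v = 3*cos(2*z)/10: now 3*z*cos(2*z)/10 + ∫(-3*cos(2*z)/10) dz.
Step 2. Evaluate the standard form: now 3*z*cos(2*z)/10 - 3*sin(2*z)/20.
Answer: 3*z*cos(2*z)/10 - 3*sin(2*z)/20.


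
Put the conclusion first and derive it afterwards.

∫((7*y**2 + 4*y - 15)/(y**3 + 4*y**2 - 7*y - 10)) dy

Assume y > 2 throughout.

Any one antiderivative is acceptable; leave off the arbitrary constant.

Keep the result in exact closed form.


The answer is log(y - 2) + log(y + 1) + 5*log(y + 5).
Step 1. Decompose ∫((7*y**2 + 4*y - 15)/(y**3 + 4*y**2 - 7*y - 10)) dy by partial fractions, (7*y**2 + 4*y - 15)/(y**3 + 4*y**2 - 7*y - 10) = 5/(y + 5) + 1/(y + 1) + 1/(y - 2): now ∫(1/(y - 2)) dy + ∫(1/(y + 1)) dy + ∫(5/(y + 5)) dy.
Step 2. Evaluate the standard form [assuming y > -5]: now 5*log(y + 5) + ∫(1/(y - 2)) dy + ∫(1/(y + 1)) dy.
Step 3. Evaluate the standard form [assuming y > 2]: now log(y - 2) + 5*log(y + 5) + ∫(1/(y + 1)) dy.
Step 4. Evaluate the standard form [assuming y > -1]: now log(y - 2) + log(y + 1) + 5*log(y + 5).
Answer: log(y - 2) + log(y + 1) + 5*log(y + 5).


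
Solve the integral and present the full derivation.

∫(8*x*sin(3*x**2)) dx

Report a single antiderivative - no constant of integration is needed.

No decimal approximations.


Step 1. Substitute u = x**2, turning ∫(8*x*sin(3*x**2)) dx into ∫(4*sin(3*u)) du: now ∫(4*sin(3*u)) du.
Step 2. Evaluate the standard form: now -4*cos(3*u)/3.
Step 3. Substitute back u = x**2: now -4*cos(3*x**2)/3.
Answer: -4*cos(3*x**2)/3.


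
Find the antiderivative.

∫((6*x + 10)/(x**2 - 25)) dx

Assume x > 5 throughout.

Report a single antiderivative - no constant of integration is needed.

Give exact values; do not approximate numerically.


Answer: 4*log(x - 5) + 2*log(x + 5).


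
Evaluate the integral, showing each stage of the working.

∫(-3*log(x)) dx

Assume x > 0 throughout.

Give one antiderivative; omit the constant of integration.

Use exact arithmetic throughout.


Step 1. Integrate ∫(-3*log(x)) dx by parts with u = log(x), dv = (-3) dx, so v = -3*x [assuming x > 0]: now -3*x*log(x) + ∫(3) dx.
Step 2. Evaluate the standard form: now -3*x*log(x) + 3*x.
Answer: -3*x*log(x) + 3*x.


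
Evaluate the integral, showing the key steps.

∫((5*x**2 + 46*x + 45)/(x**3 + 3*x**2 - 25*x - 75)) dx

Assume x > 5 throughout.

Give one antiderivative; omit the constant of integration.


Step 1. Decompose ∫((5*x**2 + 46*x + 45)/(x**3 + 3*x**2 - 25*x - 75)) dx by partial fractions, (5*x**2 + 46*x + 45)/(x**3 + 3*x**2 - 25*x - 75) = -3/(x + 5) + 3/(x + 3) + 5/(x - 5): now ∫(5/(x - 5)) dx + ∫(3/(x + 3)) dx + ∫(-3/(x + 5)) dx.
Step 2. Evaluate the standard form [assuming x > -5]: now -3*log(x + 5) + ∫(5/(x - 5)) dx + ∫(3/(x + 3)) dx.
Step 3. Evaluate the standard form [assuming x > -3]: now 3*log(x + 3) - 3*log(x + 5) + ∫(5/(x - 5)) dx.
Step 4. Evaluate the standard form [assuming x > 5]: now 5*log(x - 5) + 3*log(x + 3) - 3*log(x + 5).
Answer: 5*log(x - 5) + 3*log(x + 3) - 3*log(x + 5).


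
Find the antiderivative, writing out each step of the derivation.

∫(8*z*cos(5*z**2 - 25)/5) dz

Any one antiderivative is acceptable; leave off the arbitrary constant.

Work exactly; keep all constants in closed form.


Step 1. Substitute u = z**2 - 5, turning ∫(8*z*cos(5*z**2 - 25)/5) dz into ∫(4*cos(5*u)/5) du: now ∫(4*cos(5*u)/5) du.
Step 2. Evaluate the standard form: now 4*sin(5*u)/25.
Step 3. Substitute back u = z**2 - 5: now 4*sin(5*z**2 - 25)/25.
Answer: 4*sin(5*z**2 - 25)/25.


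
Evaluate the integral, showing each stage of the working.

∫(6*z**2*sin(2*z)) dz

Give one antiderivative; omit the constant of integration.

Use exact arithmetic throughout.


Step 1. Integrate ∫(6*z**2*sin(2*z)) dz by parts with u = z**2, dv = (6*sin(2*z)) dz, so v = -3*cos(2*z): now -3*z**2*cos(2*z) + ∫(6*z*cos(2*z)) dz.
Step 2. Integrate ∫(6*z*cos(2*z)) dz by parts with u = z, dv = (6*cos(2*z)) dz, so v = 3*sin(2*z): now -3*z**2*cos(2*z) + 3*z*sin(2*z) + ∫(-3*sin(2*z)) dz.
Step 3. Evaluate the standard form: now -3*z**2*cos(2*z) + 3*z*sin(2*z) + 3*cos(2*z)/2.
Answer: -3*z**2*cos(2*z) + 3*z*sin(2*z) + 3*cos(2*z)/2.


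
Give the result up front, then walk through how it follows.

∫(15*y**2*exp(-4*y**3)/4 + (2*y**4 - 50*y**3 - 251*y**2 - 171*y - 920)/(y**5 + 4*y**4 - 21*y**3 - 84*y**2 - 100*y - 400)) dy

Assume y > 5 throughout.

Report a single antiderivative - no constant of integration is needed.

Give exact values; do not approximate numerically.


The answer is -5*log(y - 5) + 3*log(y + 4) + 4*log(y + 5) - atan(y/2)/2 - 5*exp(-4*y**3)/16.
Step 1. Rewrite: now ∫(15*y**2*exp(-4*y**3)/4) dy + ∫((2*y**4 - 50*y**3 - 251*y**2 - 171*y - 920)/(y**5 + 4*y**4 - 21*y**3 - 84*y**2 - 100*y - 400)) dy.
Step 2. Substitute u = y**3, turning ∫(15*y**2*exp(-4*y**3)/4) dy into ∫(5*exp(-4*u)/4) du: now ∫((2*y**4 - 50*y**3 - 251*y**2 - 171*y - 920)/(y**5 + 4*y**4 - 21*y**3 - 84*y**2 - 100*y - 400)) dy + ∫(5*exp(-4*u)/4) du.
Step 3. Evaluate the standard form: now ∫((2*y**4 - 50*y**3 - 251*y**2 - 171*y - 920)/(y**5 + 4*y**4 - 21*y**3 - 84*y**2 - 100*y - 400)) dy - 5*exp(-4*u)/16.
Step 4. Substitute back u = y**3: now ∫((2*y**4 - 50*y**3 - 251*y**2 - 171*y - 920)/(y**5 + 4*y**4 - 21*y**3 - 84*y**2 - 100*y - 400)) dy - 5*exp(-4*y**3)/16.
Step 5. Decompose ∫((2*y**4 - 50*y**3 - 251*y**2 - 171*y - 920)/(y**5 + 4*y**4 - 21*y**3 - 84*y**2 - 100*y - 400)) dy by partial fractions, (2*y**4 - 50*y**3 - 251*y**2 - 171*y - 920)/(y**5 + 4*y**4 - 21*y**3 - 84*y**2 - 100*y - 400) = -1/(y**2 + 4) + 4/(y + 5) + 3/(y + 4) - 5/(y - 5): now ∫(-5/(y - 5)) dy + ∫(3/(y + 4)) dy + ∫(4/(y + 5)) dy + ∫(-1/(y**2 + 4)) dy - 5*exp(-4*y**3)/16.
Step 6. Evaluate the standard form [assuming y > -5]: now 4*log(y + 5) + ∫(-5/(y - 5)) dy + ∫(3/(y + 4)) dy + ∫(-1/(y**2 + 4)) dy - 5*exp(-4*y**3)/16.
Step 7. Evaluate the standard form [assuming y > 5]: now -5*log(y - 5) + 4*log(y + 5) + ∫(3/(y + 4)) dy + ∫(-1/(y**2 + 4)) dy - 5*exp(-4*y**3)/16.
Step 8. Evaluate the standard form [assuming y > -4]: now -5*log(y - 5) + 3*log(y + 4) + 4*log(y + 5) + ∫(-1/(y**2 + 4)) dy - 5*exp(-4*y**3)/16.
Step 9. Evaluate the standard form: now -5*log(y - 5) + 3*log(y + 4) + 4*log(y + 5) - atan(y/2)/2 - 5*exp(-4*y**3)/16.
Answer: -5*log(y - 5) + 3*log(y + 4) + 4*log(y + 5) - atan(y/2)/2 - 5*exp(-4*y**3)/16.


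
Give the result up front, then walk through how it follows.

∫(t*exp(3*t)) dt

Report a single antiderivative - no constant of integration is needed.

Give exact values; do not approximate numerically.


The answer is t*exp(3*t)/3 - exp(3*t)/9.
Step 1. Integrate ∫(t*exp(3*t)) dt by parts with u = t, dv = (exp(3*t)) dt, so v = exp(3*t)/3: now t*exp(3*t)/3 + ∫(-exp(3*t)/3) dt.
Step 2. Evaluate the standard form: now t*exp(3*t)/3 - exp(3*t)/9.
Answer: t*exp(3*t)/3 - exp(3*t)/9.


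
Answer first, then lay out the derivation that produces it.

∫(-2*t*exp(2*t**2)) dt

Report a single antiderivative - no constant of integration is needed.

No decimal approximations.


The answer is -exp(2*t**2)/2.
Step 1. Substitute u = t**2, turning ∫(-2*t*exp(2*t**2)) dt into ∫(-exp(2*u)) du: now ∫(-exp(2*u)) du.
Step 2. Evaluate the standard form: now -exp(2*u)/2.
Step 3. Substitute back u = t**2: now -exp(2*t**2)/2.
Answer: -exp(2*t**2)/2.


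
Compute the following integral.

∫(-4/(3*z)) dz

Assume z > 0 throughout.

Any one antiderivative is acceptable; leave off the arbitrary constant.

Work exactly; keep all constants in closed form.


Answer: -4*log(z)/3.


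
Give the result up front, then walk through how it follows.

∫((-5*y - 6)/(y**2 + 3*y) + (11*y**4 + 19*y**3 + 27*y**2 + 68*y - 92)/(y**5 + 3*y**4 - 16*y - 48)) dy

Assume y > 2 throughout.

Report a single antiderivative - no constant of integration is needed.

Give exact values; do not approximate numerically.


The answer is -2*log(y) + 3*log(y - 2) + 3*log(y + 2) + 2*log(y + 3) + atan(y/2)/2.
Step 1. Rewrite: now ∫((-5*y - 6)/(y**2 + 3*y)) dy + ∫((11*y**4 + 19*y**3 + 27*y**2 + 68*y - 92)/(y**5 + 3*y**4 - 16*y - 48)) dy.
Step 2. Decompose ∫((11*y**4 + 19*y**3 + 27*y**2 + 68*y - 92)/(y**5 + 3*y**4 - 16*y - 48)) dy by partial fractions, (11*y**4 + 19*y**3 + 27*y**2 + 68*y - 92)/(y**5 + 3*y**4 - 16*y - 48) = 1/(y**2 + 4) + 5/(y + 3) + 3/(y + 2) + 3/(y - 2): now ∫((-5*y - 6)/(y**2 + 3*y)) dy + ∫(3/(y - 2)) dy + ∫(3/(y + 2)) dy + ∫(5/(y + 3)) dy + ∫(1/(y**2 + 4)) dy.
Step 3. Evaluate the standard form [assuming y > -2]: now 3*log(y + 2) + ∫((-5*y - 6)/(y**2 + 3*y)) dy + ∫(3/(y - 2)) dy + ∫(5/(y + 3)) dy + ∫(1/(y**2 + 4)) dy.
Step 4. Evaluate the standard form [assuming y > -3]: now 3*log(y + 2) + 5*log(y + 3) + ∫((-5*y - 6)/(y**2 + 3*y)) dy + ∫(3/(y - 2)) dy + ∫(1/(y**2 + 4)) dy.
Step 5. Evaluate the standard form [assuming y > 2]: now 3*log(y - 2) + 3*log(y + 2) + 5*log(y + 3) + ∫((-5*y - 6)/(y**2 + 3*y)) dy + ∫(1/(y**2 + 4)) dy.
Step 6. Evaluate the standard form: now 3*log(y - 2) + 3*log(y + 2) + 5*log(y + 3) + atan(y/2)/2 + ∫((-5*y - 6)/(y**2 + 3*y)) dy.
Step 7. Decompose ∫((-5*y - 6)/(y**2 + 3*y)) dy by partial fractions, (-5*y - 6)/(y**2 + 3*y) = -3/(y + 3) - 2/y: now 3*log(y - 2) + 3*log(y + 2) + 5*log(y + 3) + atan(y/2)/2 + ∫(-2/y) dy + ∫(-3/(y + 3)) dy.
Step 8. Evaluate the standard form [assuming y > 0]: now -2*log(y) + 3*log(y - 2) + 3*log(y + 2) + 5*log(y + 3) + atan(y/2)/2 + ∫(-3/(y + 3)) dy.
Step 9. Evaluate the standard form [assuming y > -3]: now -2*log(y) + 3*log(y - 2) + 3*log(y + 2) + 2*log(y + 3) + atan(y/2)/2.
Answer: -2*log(y) + 3*log(y - 2) + 3*log(y + 2) + 2*log(y + 3) + atan(y/2)/2.


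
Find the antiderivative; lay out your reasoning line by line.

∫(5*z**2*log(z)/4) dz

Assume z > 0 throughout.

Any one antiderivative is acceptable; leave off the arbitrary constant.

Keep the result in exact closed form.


Step 1. Integrate ∫(5*z**2*log(z)/4) dz by parts with u = log(z), dv = (5*z**2/4) dz, so v = 5*z**3/12 [assuming z > 0]: now 5*z**3*log(z)/12 + ∫(-5*z**2/12) dz.
Step 2. Evaluate the standard form: now 5*z**3*log(z)/12 - 5*z**3/36.
Answer: 5*z**3*log(z)/12 - 5*z**3/36.
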